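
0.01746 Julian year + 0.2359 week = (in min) 1 Julian year = 31557600 s, so 0.01746 Julian year = 0.01746 * 31557600 = 550995.7 s. 1 week = 604800 s, so 0.2359 week = 0.2359 * 604800 = 142672.32 s. Sum: 550995.7 + 142672.32 = 693668.02 s. 1 min = 60 s, so 693668.02 s = 693668.02 / 60 = 11561.134 min ≈ 1.156e+04 min (4 s.f.). Final answer: 1.156e+04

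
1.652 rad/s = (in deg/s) 1 deg/s = 0.017453293 rad/s, so 1.652 rad/s = 1.652 / 0.017453293 = 94.652628 deg/s ≈ 94.65 deg/s (4 s.f.). Final answer: 94.65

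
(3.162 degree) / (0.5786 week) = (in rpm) 1 degree = 0.017453293 rad, so 3.162 degree = 3.162 * 0.017453293 = 0.055187311 rad. 1 week = 604800 s, so 0.5786 week = 0.5786 * 604800 = 349937.28 s. Combine: 0.055187311 rad / 349937.28 s = 1.5770629e-07 rad/s. 1 rpm = 0.10471976 rad/s, so 1.5770629e-07 rad/s = 1.5770629e-07 / 0.10471976 = 1.5059842e-06 rpm ≈ 1.506e-06 rpm (4 s.f.). Final answer: 1.506e-06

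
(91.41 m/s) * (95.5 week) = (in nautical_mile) 2.851e+06. Check: 91.41 m/s is already in m/s. 1 week = 604800 s, so 95.5 week = 95.5 * 604800 = 57758400 s. Combine: 91.41 m/s * 57758400 s = 5.2796953e+09 m. 1 nautical_mile = 1852 m, so 5.2796953e+09 m = 5.2796953e+09 / 1852 = 2850807.4 nautical_mile ≈ 2.851e+06 nautical_mile (4 s.f.).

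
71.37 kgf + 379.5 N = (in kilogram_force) 1 kgf = 9.80665 N, so 71.37 kgf = 71.37 * 9.80665 = 699.90061 N. 379.5 N is already in N. Sum: 699.90061 + 379.5 = 1079.4006 N. 1 kilogram_force = 9.80665 N, so 1079.4006 N = 1079.4006 / 9.80665 = 110.06823 kilogram_force ≈ 110.1 kilogram_force (4 s.f.). Final answer: 110.1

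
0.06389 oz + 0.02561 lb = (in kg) 1 oz = 0.028349523 kg, so 0.06389 oz = 0.06389 * 0.028349523 = 0.001811251 kg. 1 lb = 0.45359237 kg, so 0.02561 lb = 0.02561 * 0.45359237 = 0.011616501 kg. Sum: 0.001811251 + 0.011616501 = 0.013427752 kg. Result: 0.013427752 kg ≈ 0.01343 kg (4 s.f.). Final answer: 0.01343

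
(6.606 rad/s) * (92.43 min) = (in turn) 5831. Check: 6.606 rad/s is already in rad/s. 1 min = 60 s, so 92.43 min = 92.43 * 60 = 5545.8 s. Combine: 6.606 rad/s * 5545.8 s = 36635.555 rad. 1 turn = 6.2831853 rad, so 36635.555 rad = 36635.555 / 6.2831853 = 5830.7296 turn ≈ 5831 turn (4 s.f.).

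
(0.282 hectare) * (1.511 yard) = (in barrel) 2.451e+04. Check: 1 hectare = 10000 m^2, so 0.282 hectare = 0.282 * 10000 = 2820 m^2. 1 yard = 0.9144 m, so 1.511 yard = 1.511 * 0.9144 = 1.3816584 m. Combine: 2820 m^2 * 1.3816584 m = 3896.2767 m^3. 1 barrel = 0.15898729 m^3, so 3896.2767 m^3 = 3896.2767 / 0.15898729 = 24506.843 barrel ≈ 2.451e+04 barrel (4 s.f.).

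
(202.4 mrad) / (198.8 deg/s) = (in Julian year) 1.848e-09. Check: 1 mrad = 0.001 rad, so 202.4 mrad = 202.4 * 0.001 = 0.2024 rad. 1 deg/s = 0.017453293 rad/s, so 198.8 deg/s = 198.8 * 0.017453293 = 3.4697146 rad/s. Combine: 0.2024 rad / 3.4697146 rad/s = 0.058333329 s. 1 Julian year = 31557600 s, so 0.058333329 s = 0.058333329 / 31557600 = 1.8484716e-09 Julian year ≈ 1.848e-09 Julian year (4 s.f.).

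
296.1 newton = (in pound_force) 66.57. Check: 296.1 newton = 296.1 N. 1 pound_force = 4.4482216 N, so 296.1 N = 296.1 / 4.4482216 = 66.565928 pound_force ≈ 66.57 pound_force (4 s.f.).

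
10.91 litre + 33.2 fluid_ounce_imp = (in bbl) 0.07456. Check: 1 litre = 0.001 m^3, so 10.91 litre = 10.91 * 0.001 = 0.01091 m^3. 1 fluid_ounce_imp = 2.8413063e-05 m^3, so 33.2 fluid_ounce_imp = 33.2 * 2.8413063e-05 = 0.00094331368 m^3. Sum: 0.01091 + 0.00094331368 = 0.011853314 m^3. 1 bbl = 0.15898729 m^3, so 0.011853314 m^3 = 0.011853314 / 0.15898729 = 0.0745551 bbl ≈ 0.07456 bbl (4 s.f.).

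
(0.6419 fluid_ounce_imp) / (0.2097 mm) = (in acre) 1 fluid_ounce_imp = 2.8413063e-05 m^3, so 0.6419 fluid_ounce_imp = 0.6419 * 2.8413063e-05 = 1.8238345e-05 m^3. 1 mm = 0.001 m, so 0.2097 mm = 0.2097 * 0.001 = 0.0002097 m. Combine: 1.8238345e-05 m^3 / 0.0002097 m = 0.086973509 m^2. 1 acre = 4046.8564 m^2, so 0.086973509 m^2 = 0.086973509 / 4046.8564 = 2.1491622e-05 acre ≈ 2.149e-05 acre (4 s.f.). Final answer: 2.149e-05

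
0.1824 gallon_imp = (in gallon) 1 gallon_imp = 0.00454609 m^3, so 0.1824 gallon_imp = 0.1824 * 0.00454609 = 0.00082920682 m^3. 1 gallon = 0.0037854118 m^3, so 0.00082920682 m^3 = 0.00082920682 / 0.0037854118 = 0.21905327 gallon ≈ 0.2191 gallon (4 s.f.). Final answer: 0.2191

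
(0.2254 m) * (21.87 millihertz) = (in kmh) 0.2254 m is already in m. 1 millihertz = 0.001 Hz, so 21.87 millihertz = 21.87 * 0.001 = 0.02187 Hz. Combine: 0.2254 m * 0.02187 Hz = 0.004929498 m/s. 1 kmh = 0.27777778 m/s, so 0.004929498 m/s = 0.004929498 / 0.27777778 = 0.017746193 kmh ≈ 0.01775 kmh (4 s.f.). Final answer: 0.01775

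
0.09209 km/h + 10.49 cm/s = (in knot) 1 km/h = 0.27777778 m/s, so 0.09209 km/h = 0.09209 * 0.27777778 = 0.025580556 m/s. 1 cm/s = 0.01 m/s, so 10.49 cm/s = 10.49 * 0.01 = 0.1049 m/s. Sum: 0.025580556 + 0.1049 = 0.13048056 m/s. 1 knot = 0.51444444 m/s, so 0.13048056 m/s = 0.13048056 / 0.51444444 = 0.25363391 knot ≈ 0.2536 knot (4 s.f.). Final answer: 0.2536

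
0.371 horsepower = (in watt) 1 horsepower = 745.69987 W, so 0.371 horsepower = 0.371 * 745.69987 = 276.65465 W. 276.65465 W = 276.65465 watt ≈ 276.7 watt (4 s.f.). Final answer: 276.7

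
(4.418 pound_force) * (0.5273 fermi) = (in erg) 1.036e-07. Check: 1 pound_force = 4.4482216 N, so 4.418 pound_force = 4.418 * 4.4482216 = 19.652243 N. 1 fermi = 1e-15 m, so 0.5273 fermi = 0.5273 * 1e-15 = 5.273e-16 m. Combine: 19.652243 N * 5.273e-16 m = 1.0362628e-14 J. 1 erg = 1e-07 J, so 1.0362628e-14 J = 1.0362628e-14 / 1e-07 = 1.0362628e-07 erg ≈ 1.036e-07 erg (4 s.f.).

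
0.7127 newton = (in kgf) 0.07268. Check: 0.7127 newton = 0.7127 N. 1 kgf = 9.80665 N, so 0.7127 N = 0.7127 / 9.80665 = 0.072675174 kgf ≈ 0.07268 kgf (4 s.f.).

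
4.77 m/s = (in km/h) 17.17. Check: 1 km/h = 0.27777778 m/s, so 4.77 m/s = 4.77 / 0.27777778 = 17.172 km/h ≈ 17.17 km/h (4 s.f.).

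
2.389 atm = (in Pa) 2.421e+05. Check: 1 atm = 101325 Pa, so 2.389 atm = 2.389 * 101325 = 242065.42 Pa. Result: 242065.42 Pa ≈ 2.421e+05 Pa (4 s.f.).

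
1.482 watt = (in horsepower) 0.001987. Check: 1.482 watt = 1.482 W. 1 horsepower = 745.69987 W, so 1.482 W = 1.482 / 745.69987 = 0.0019873947 horsepower ≈ 0.001987 horsepower (4 s.f.).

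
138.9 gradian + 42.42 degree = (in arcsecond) 1 gradian = 0.015707963 rad, so 138.9 gradian = 138.9 * 0.015707963 = 2.1818361 rad. 1 degree = 0.017453293 rad, so 42.42 degree = 42.42 * 0.017453293 = 0.74036867 rad. Sum: 2.1818361 + 0.74036867 = 2.9222048 rad. 1 arcsecond = 4.8481368e-06 rad, so 2.9222048 rad = 2.9222048 / 4.8481368e-06 = 602748 arcsecond ≈ 6.027e+05 arcsecond (4 s.f.). Final answer: 6.027e+05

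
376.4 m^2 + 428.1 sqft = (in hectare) 0.04162. Check: 376.4 m^2 is already in m^2. 1 sqft = 0.09290304 m^2, so 428.1 sqft = 428.1 * 0.09290304 = 39.771791 m^2. Sum: 376.4 + 39.771791 = 416.17179 m^2. 1 hectare = 10000 m^2, so 416.17179 m^2 = 416.17179 / 10000 = 0.041617179 hectare ≈ 0.04162 hectare (4 s.f.).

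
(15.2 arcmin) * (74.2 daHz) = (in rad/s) 3.281. Check: 1 arcmin = 0.00029088821 rad, so 15.2 arcmin = 15.2 * 0.00029088821 = 0.0044215008 rad. 1 daHz = 10 Hz, so 74.2 daHz = 74.2 * 10 = 742 Hz. Combine: 0.0044215008 rad * 742 Hz = 3.2807536 rad/s. Result: 3.2807536 rad/s ≈ 3.281 rad/s (4 s.f.).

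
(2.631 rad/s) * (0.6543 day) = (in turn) 2.631 rad/s is already in rad/s. 1 day = 86400 s, so 0.6543 day = 0.6543 * 86400 = 56531.52 s. Combine: 2.631 rad/s * 56531.52 s = 148734.43 rad. 1 turn = 6.2831853 rad, so 148734.43 rad = 148734.43 / 6.2831853 = 23671.82 turn ≈ 2.367e+04 turn (4 s.f.). Final answer: 2.367e+04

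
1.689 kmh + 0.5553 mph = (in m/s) 1 kmh = 0.27777778 m/s, so 1.689 kmh = 1.689 * 0.27777778 = 0.46916667 m/s. 1 mph = 0.44704 m/s, so 0.5553 mph = 0.5553 * 0.44704 = 0.24824131 m/s. Sum: 0.46916667 + 0.24824131 = 0.71740798 m/s. Result: 0.71740798 m/s ≈ 0.7174 m/s (4 s.f.). Final answer: 0.7174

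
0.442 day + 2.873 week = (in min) 2.96e+04. Check: 1 day = 86400 s, so 0.442 day = 0.442 * 86400 = 38188.8 s. 1 week = 604800 s, so 2.873 week = 2.873 * 604800 = 1737590.4 s. Sum: 38188.8 + 1737590.4 = 1775779.2 s. 1 min = 60 s, so 1775779.2 s = 1775779.2 / 60 = 29596.32 min ≈ 2.96e+04 min (4 s.f.).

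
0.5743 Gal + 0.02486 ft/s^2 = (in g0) 1 Gal = 0.01 m/s^2, so 0.5743 Gal = 0.5743 * 0.01 = 0.005743 m/s^2. 1 ft/s^2 = 0.3048 m/s^2, so 0.02486 ft/s^2 = 0.02486 * 0.3048 = 0.007577328 m/s^2. Sum: 0.005743 + 0.007577328 = 0.013320328 m/s^2. 1 g0 = 9.80665 m/s^2, so 0.013320328 m/s^2 = 0.013320328 / 9.80665 = 0.0013582954 g0 ≈ 0.001358 g0 (4 s.f.). Final answer: 0.001358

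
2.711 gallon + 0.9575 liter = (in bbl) 1 gallon = 0.0037854118 m^3, so 2.711 gallon = 2.711 * 0.0037854118 = 0.010262251 m^3. 1 liter = 0.001 m^3, so 0.9575 liter = 0.9575 * 0.001 = 0.0009575 m^3. Sum: 0.010262251 + 0.0009575 = 0.011219751 m^3. 1 bbl = 0.15898729 m^3, so 0.011219751 m^3 = 0.011219751 / 0.15898729 = 0.070570113 bbl ≈ 0.07057 bbl (4 s.f.). Final answer: 0.07057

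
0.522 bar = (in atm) 1 bar = 100000 Pa, so 0.522 bar = 0.522 * 100000 = 52200 Pa. 1 atm = 101325 Pa, so 52200 Pa = 52200 / 101325 = 0.51517395 atm ≈ 0.5152 atm (4 s.f.). Final answer: 0.5152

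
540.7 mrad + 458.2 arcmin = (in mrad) 1 mrad = 0.001 rad, so 540.7 mrad = 540.7 * 0.001 = 0.5407 rad. 1 arcmin = 0.00029088821 rad, so 458.2 arcmin = 458.2 * 0.00029088821 = 0.13328498 rad. Sum: 0.5407 + 0.13328498 = 0.67398498 rad. 1 mrad = 0.001 rad, so 0.67398498 rad = 0.67398498 / 0.001 = 673.98498 mrad ≈ 674 mrad (4 s.f.). Final answer: 674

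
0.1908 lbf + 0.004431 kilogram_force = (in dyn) 8.922e+04. Check: 1 lbf = 4.4482216 N, so 0.1908 lbf = 0.1908 * 4.4482216 = 0.84872068 N. 1 kilogram_force = 9.80665 N, so 0.004431 kilogram_force = 0.004431 * 9.80665 = 0.043453266 N. Sum: 0.84872068 + 0.043453266 = 0.89217395 N. 1 dyn = 1e-05 N, so 0.89217395 N = 0.89217395 / 1e-05 = 89217.395 dyn ≈ 8.922e+04 dyn (4 s.f.).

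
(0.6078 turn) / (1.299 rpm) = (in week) 4.642e-05. Check: 1 turn = 6.2831853 rad, so 0.6078 turn = 0.6078 * 6.2831853 = 3.81892 rad. 1 rpm = 0.10471976 rad/s, so 1.299 rpm = 1.299 * 0.10471976 = 0.13603096 rad/s. Combine: 3.81892 rad / 0.13603096 rad/s = 28.073903 s. 1 week = 604800 s, so 28.073903 s = 28.073903 / 604800 = 4.641849e-05 week ≈ 4.642e-05 week (4 s.f.).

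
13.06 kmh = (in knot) 7.052. Check: 1 kmh = 0.27777778 m/s, so 13.06 kmh = 13.06 * 0.27777778 = 3.6277778 m/s. 1 knot = 0.51444444 m/s, so 3.6277778 m/s = 3.6277778 / 0.51444444 = 7.0518359 knot ≈ 7.052 knot (4 s.f.).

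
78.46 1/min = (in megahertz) 1 1/min = 0.016666667 Hz, so 78.46 1/min = 78.46 * 0.016666667 = 1.3076667 Hz. 1 megahertz = 1000000 Hz, so 1.3076667 Hz = 1.3076667 / 1000000 = 1.3076667e-06 megahertz ≈ 1.308e-06 megahertz (4 s.f.). Final answer: 1.308e-06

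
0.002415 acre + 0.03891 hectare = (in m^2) 1 acre = 4046.8564 m^2, so 0.002415 acre = 0.002415 * 4046.8564 = 9.7731583 m^2. 1 hectare = 10000 m^2, so 0.03891 hectare = 0.03891 * 10000 = 389.1 m^2. Sum: 9.7731583 + 389.1 = 398.87316 m^2. Result: 398.87316 m^2 ≈ 398.9 m^2 (4 s.f.). Final answer: 398.9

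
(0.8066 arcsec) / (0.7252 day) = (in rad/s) 1 arcsec = 4.8481368e-06 rad, so 0.8066 arcsec = 0.8066 * 4.8481368e-06 = 3.9105072e-06 rad. 1 day = 86400 s, so 0.7252 day = 0.7252 * 86400 = 62657.28 s. Combine: 3.9105072e-06 rad / 62657.28 s = 6.2411058e-11 rad/s. Result: 6.2411058e-11 rad/s ≈ 6.241e-11 rad/s (4 s.f.). Final answer: 6.241e-11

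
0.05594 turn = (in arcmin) 1 turn = 6.2831853 rad, so 0.05594 turn = 0.05594 * 6.2831853 = 0.35148139 rad. 1 arcmin = 0.00029088821 rad, so 0.35148139 rad = 0.35148139 / 0.00029088821 = 1208.304 arcmin ≈ 1208 arcmin (4 s.f.). Final answer: 1208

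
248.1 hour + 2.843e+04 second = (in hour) 256. Check: 1 hour = 3600 s, so 248.1 hour = 248.1 * 3600 = 893160 s. 2.843e+04 second = 28430 s. Sum: 893160 + 28430 = 921590 s. 1 hour = 3600 s, so 921590 s = 921590 / 3600 = 255.99722 hour ≈ 256 hour (4 s.f.).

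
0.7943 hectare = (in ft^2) 1 hectare = 10000 m^2, so 0.7943 hectare = 0.7943 * 10000 = 7943 m^2. 1 ft^2 = 0.09290304 m^2, so 7943 m^2 = 7943 / 0.09290304 = 85497.74 ft^2 ≈ 8.55e+04 ft^2 (4 s.f.). Final answer: 8.55e+04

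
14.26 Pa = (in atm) 0.0001407. Check: 1 atm = 101325 Pa, so 14.26 Pa = 14.26 / 101325 = 0.00014073526 atm ≈ 0.0001407 atm (4 s.f.).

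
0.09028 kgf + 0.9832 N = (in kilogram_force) 0.1905. Check: 1 kgf = 9.80665 N, so 0.09028 kgf = 0.09028 * 9.80665 = 0.88534436 N. 0.9832 N is already in N. Sum: 0.88534436 + 0.9832 = 1.8685444 N. 1 kilogram_force = 9.80665 N, so 1.8685444 N = 1.8685444 / 9.80665 = 0.1905385 kilogram_force ≈ 0.1905 kilogram_force (4 s.f.).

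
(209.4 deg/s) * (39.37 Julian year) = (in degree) 1 deg/s = 0.017453293 rad/s, so 209.4 deg/s = 209.4 * 0.017453293 = 3.6547195 rad/s. 1 Julian year = 31557600 s, so 39.37 Julian year = 39.37 * 31557600 = 1.2424227e+09 s. Combine: 3.6547195 rad/s * 1.2424227e+09 s = 4.5407065e+09 rad. 1 degree = 0.017453293 rad, so 4.5407065e+09 rad = 4.5407065e+09 / 0.017453293 = 2.6016332e+11 degree ≈ 2.602e+11 degree (4 s.f.). Final answer: 2.602e+11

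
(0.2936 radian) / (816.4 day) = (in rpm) 3.975e-08. Check: 0.2936 radian = 0.2936 rad. 1 day = 86400 s, so 816.4 day = 816.4 * 86400 = 70536960 s. Combine: 0.2936 rad / 70536960 s = 4.1623569e-09 rad/s. 1 rpm = 0.10471976 rad/s, so 4.1623569e-09 rad/s = 4.1623569e-09 / 0.10471976 = 3.974758e-08 rpm ≈ 3.975e-08 rpm (4 s.f.).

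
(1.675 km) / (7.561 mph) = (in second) 1 km = 1000 m, so 1.675 km = 1.675 * 1000 = 1675 m. 1 mph = 0.44704 m/s, so 7.561 mph = 7.561 * 0.44704 = 3.3800694 m/s. Combine: 1675 m / 3.3800694 m/s = 495.55195 s. 495.55195 s = 495.55195 second ≈ 495.6 second (4 s.f.). Final answer: 495.6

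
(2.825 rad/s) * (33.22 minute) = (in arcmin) 2.825 rad/s is already in rad/s. 1 minute = 60 s, so 33.22 minute = 33.22 * 60 = 1993.2 s. Combine: 2.825 rad/s * 1993.2 s = 5630.79 rad. 1 arcmin = 0.00029088821 rad, so 5630.79 rad = 5630.79 / 0.00029088821 = 19357230 arcmin ≈ 1.936e+07 arcmin (4 s.f.). Final answer: 1.936e+07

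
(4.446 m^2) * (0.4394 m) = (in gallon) 516.1. Check: 4.446 m^2 is already in m^2. 0.4394 m is already in m. Combine: 4.446 m^2 * 0.4394 m = 1.9535724 m^3. 1 gallon = 0.0037854118 m^3, so 1.9535724 m^3 = 1.9535724 / 0.0037854118 = 516.07923 gallon ≈ 516.1 gallon (4 s.f.).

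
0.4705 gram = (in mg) 1 gram = 0.001 kg, so 0.4705 gram = 0.4705 * 0.001 = 0.0004705 kg. 1 mg = 1e-06 kg, so 0.0004705 kg = 0.0004705 / 1e-06 = 470.5 mg. Final answer: 470.5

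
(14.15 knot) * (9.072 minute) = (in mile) 1 knot = 0.51444444 m/s, so 14.15 knot = 14.15 * 0.51444444 = 7.2793889 m/s. 1 minute = 60 s, so 9.072 minute = 9.072 * 60 = 544.32 s. Combine: 7.2793889 m/s * 544.32 s = 3962.317 m. 1 mile = 1609.344 m, so 3962.317 m = 3962.317 / 1609.344 = 2.4620696 mile ≈ 2.462 mile (4 s.f.). Final answer: 2.462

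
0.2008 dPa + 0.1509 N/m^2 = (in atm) 1 dPa = 0.1 Pa, so 0.2008 dPa = 0.2008 * 0.1 = 0.02008 Pa. 0.1509 N/m^2 = 0.1509 Pa. Sum: 0.02008 + 0.1509 = 0.17098 Pa. 1 atm = 101325 Pa, so 0.17098 Pa = 0.17098 / 101325 = 1.6874414e-06 atm ≈ 1.687e-06 atm (4 s.f.). Final answer: 1.687e-06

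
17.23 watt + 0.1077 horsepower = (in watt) 97.54. Check: 17.23 watt = 17.23 W. 1 horsepower = 745.69987 W, so 0.1077 horsepower = 0.1077 * 745.69987 = 80.311876 W. Sum: 17.23 + 80.311876 = 97.541876 W. 97.541876 W = 97.541876 watt ≈ 97.54 watt (4 s.f.).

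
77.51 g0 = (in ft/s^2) 2494. Check: 1 g0 = 9.80665 m/s^2, so 77.51 g0 = 77.51 * 9.80665 = 760.11344 m/s^2. 1 ft/s^2 = 0.3048 m/s^2, so 760.11344 m/s^2 = 760.11344 / 0.3048 = 2493.8105 ft/s^2 ≈ 2494 ft/s^2 (4 s.f.).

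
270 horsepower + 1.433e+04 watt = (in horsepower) 1 horsepower = 745.69987 W, so 270 horsepower = 270 * 745.69987 = 201338.97 W. 1.433e+04 watt = 14330 W. Sum: 201338.97 + 14330 = 215668.97 W. 1 horsepower = 745.69987 W, so 215668.97 W = 215668.97 / 745.69987 = 289.21685 horsepower ≈ 289.2 horsepower (4 s.f.). Final answer: 289.2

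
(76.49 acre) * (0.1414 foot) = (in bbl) 8.391e+04. Check: 1 acre = 4046.8564 m^2, so 76.49 acre = 76.49 * 4046.8564 = 309544.05 m^2. 1 foot = 0.3048 m, so 0.1414 foot = 0.1414 * 0.3048 = 0.04309872 m. Combine: 309544.05 m^2 * 0.04309872 m = 13340.952 m^3. 1 bbl = 0.15898729 m^3, so 13340.952 m^3 = 13340.952 / 0.15898729 = 83912.065 bbl ≈ 8.391e+04 bbl (4 s.f.).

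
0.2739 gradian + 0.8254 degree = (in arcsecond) 3859. Check: 1 gradian = 0.015707963 rad, so 0.2739 gradian = 0.2739 * 0.015707963 = 0.0043024111 rad. 1 degree = 0.017453293 rad, so 0.8254 degree = 0.8254 * 0.017453293 = 0.014405948 rad. Sum: 0.0043024111 + 0.014405948 = 0.018708359 rad. 1 arcsecond = 4.8481368e-06 rad, so 0.018708359 rad = 0.018708359 / 4.8481368e-06 = 3858.876 arcsecond ≈ 3859 arcsecond (4 s.f.).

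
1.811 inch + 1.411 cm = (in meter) 1 inch = 0.0254 m, so 1.811 inch = 1.811 * 0.0254 = 0.0459994 m. 1 cm = 0.01 m, so 1.411 cm = 1.411 * 0.01 = 0.01411 m. Sum: 0.0459994 + 0.01411 = 0.0601094 m. 0.0601094 m = 0.0601094 meter ≈ 0.06011 meter (4 s.f.). Final answer: 0.06011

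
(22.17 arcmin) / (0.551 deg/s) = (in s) 1 arcmin = 0.00029088821 rad, so 22.17 arcmin = 22.17 * 0.00029088821 = 0.0064489916 rad. 1 deg/s = 0.017453293 rad/s, so 0.551 deg/s = 0.551 * 0.017453293 = 0.0096167642 rad/s. Combine: 0.0064489916 rad / 0.0096167642 rad/s = 0.67059891 s. Result: 0.67059891 s ≈ 0.6706 s (4 s.f.). Final answer: 0.6706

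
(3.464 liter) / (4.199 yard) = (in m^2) 1 liter = 0.001 m^3, so 3.464 liter = 3.464 * 0.001 = 0.003464 m^3. 1 yard = 0.9144 m, so 4.199 yard = 4.199 * 0.9144 = 3.8395656 m. Combine: 0.003464 m^3 / 3.8395656 m = 0.00090218539 m^2. Result: 0.00090218539 m^2 ≈ 0.0009022 m^2 (4 s.f.). Final answer: 0.0009022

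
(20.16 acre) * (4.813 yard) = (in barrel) 1 acre = 4046.8564 m^2, so 20.16 acre = 20.16 * 4046.8564 = 81584.625 m^2. 1 yard = 0.9144 m, so 4.813 yard = 4.813 * 0.9144 = 4.4010072 m. Combine: 81584.625 m^2 * 4.4010072 m = 359054.52 m^3. 1 barrel = 0.15898729 m^3, so 359054.52 m^3 = 359054.52 / 0.15898729 = 2258385 barrel ≈ 2.258e+06 barrel (4 s.f.). Final answer: 2.258e+06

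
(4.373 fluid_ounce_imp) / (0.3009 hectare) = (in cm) 1 fluid_ounce_imp = 2.8413063e-05 m^3, so 4.373 fluid_ounce_imp = 4.373 * 2.8413063e-05 = 0.00012425032 m^3. 1 hectare = 10000 m^2, so 0.3009 hectare = 0.3009 * 10000 = 3009 m^2. Combine: 0.00012425032 m^3 / 3009 m^2 = 4.1292895e-08 m. 1 cm = 0.01 m, so 4.1292895e-08 m = 4.1292895e-08 / 0.01 = 4.1292895e-06 cm ≈ 4.129e-06 cm (4 s.f.). Final answer: 4.129e-06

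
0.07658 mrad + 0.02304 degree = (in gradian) 1 mrad = 0.001 rad, so 0.07658 mrad = 0.07658 * 0.001 = 7.658e-05 rad. 1 degree = 0.017453293 rad, so 0.02304 degree = 0.02304 * 0.017453293 = 0.00040212386 rad. Sum: 7.658e-05 + 0.00040212386 = 0.00047870386 rad. 1 gradian = 0.015707963 rad, so 0.00047870386 rad = 0.00047870386 / 0.015707963 = 0.030475234 gradian ≈ 0.03048 gradian (4 s.f.). Final answer: 0.03048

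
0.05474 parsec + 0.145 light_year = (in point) 1 parsec = 3.0856776e+16 m, so 0.05474 parsec = 0.05474 * 3.0856776e+16 = 1.6890999e+15 m. 1 light_year = 9.4607305e+15 m, so 0.145 light_year = 0.145 * 9.4607305e+15 = 1.3718059e+15 m. Sum: 1.6890999e+15 + 1.3718059e+15 = 3.0609058e+15 m. 1 point = 0.00035277778 m, so 3.0609058e+15 m = 3.0609058e+15 / 0.00035277778 = 8.6765834e+18 point ≈ 8.677e+18 point (4 s.f.). Final answer: 8.677e+18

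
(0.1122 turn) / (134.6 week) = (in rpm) 8.27e-08. Check: 1 turn = 6.2831853 rad, so 0.1122 turn = 0.1122 * 6.2831853 = 0.70497339 rad. 1 week = 604800 s, so 134.6 week = 134.6 * 604800 = 81406080 s. Combine: 0.70497339 rad / 81406080 s = 8.6599599e-09 rad/s. 1 rpm = 0.10471976 rad/s, so 8.6599599e-09 rad/s = 8.6599599e-09 / 0.10471976 = 8.2696526e-08 rpm ≈ 8.27e-08 rpm (4 s.f.).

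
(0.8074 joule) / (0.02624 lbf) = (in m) 6.917. Check: 0.8074 joule = 0.8074 J. 1 lbf = 4.4482216 N, so 0.02624 lbf = 0.02624 * 4.4482216 = 0.11672134 N. Combine: 0.8074 J / 0.11672134 N = 6.9173301 m. Result: 6.9173301 m ≈ 6.917 m (4 s.f.).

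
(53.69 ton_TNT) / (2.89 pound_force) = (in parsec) 1 ton_TNT = 4.184e+09 J, so 53.69 ton_TNT = 53.69 * 4.184e+09 = 2.2463896e+11 J. 1 pound_force = 4.4482216 N, so 2.89 pound_force = 2.89 * 4.4482216 = 12.85536 N. Combine: 2.2463896e+11 J / 12.85536 N = 1.7474342e+10 m. 1 parsec = 3.0856776e+16 m, so 1.7474342e+10 m = 1.7474342e+10 / 3.0856776e+16 = 5.6630484e-07 parsec ≈ 5.663e-07 parsec (4 s.f.). Final answer: 5.663e-07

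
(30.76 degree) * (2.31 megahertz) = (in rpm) 1 degree = 0.017453293 rad, so 30.76 degree = 30.76 * 0.017453293 = 0.53686328 rad. 1 megahertz = 1000000 Hz, so 2.31 megahertz = 2.31 * 1000000 = 2310000 Hz. Combine: 0.53686328 rad * 2310000 Hz = 1240154.2 rad/s. 1 rpm = 0.10471976 rad/s, so 1240154.2 rad/s = 1240154.2 / 0.10471976 = 11842600 rpm ≈ 1.184e+07 rpm (4 s.f.). Final answer: 1.184e+07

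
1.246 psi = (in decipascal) 8.591e+04. Check: 1 psi = 6894.7573 Pa, so 1.246 psi = 1.246 * 6894.7573 = 8590.8676 Pa. 1 decipascal = 0.1 Pa, so 8590.8676 Pa = 8590.8676 / 0.1 = 85908.676 decipascal ≈ 8.591e+04 decipascal (4 s.f.).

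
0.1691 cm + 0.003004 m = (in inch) 0.1848. Check: 1 cm = 0.01 m, so 0.1691 cm = 0.1691 * 0.01 = 0.001691 m. 0.003004 m is already in m. Sum: 0.001691 + 0.003004 = 0.004695 m. 1 inch = 0.0254 m, so 0.004695 m = 0.004695 / 0.0254 = 0.18484252 inch ≈ 0.1848 inch (4 s.f.).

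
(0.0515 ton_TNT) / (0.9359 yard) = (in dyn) 1 ton_TNT = 4.184e+09 J, so 0.0515 ton_TNT = 0.0515 * 4.184e+09 = 2.15476e+08 J. 1 yard = 0.9144 m, so 0.9359 yard = 0.9359 * 0.9144 = 0.85578696 m. Combine: 2.15476e+08 J / 0.85578696 m = 2.5178696e+08 N. 1 dyn = 1e-05 N, so 2.5178696e+08 N = 2.5178696e+08 / 1e-05 = 2.5178696e+13 dyn ≈ 2.518e+13 dyn (4 s.f.). Final answer: 2.518e+13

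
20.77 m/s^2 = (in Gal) 2077. Check: 1 Gal = 0.01 m/s^2, so 20.77 m/s^2 = 20.77 / 0.01 = 2077 Gal.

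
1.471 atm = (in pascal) 1 atm = 101325 Pa, so 1.471 atm = 1.471 * 101325 = 149049.08 Pa. 149049.08 Pa = 149049.08 pascal ≈ 1.49e+05 pascal (4 s.f.). Final answer: 1.49e+05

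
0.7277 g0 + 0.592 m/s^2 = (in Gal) 772.8. Check: 1 g0 = 9.80665 m/s^2, so 0.7277 g0 = 0.7277 * 9.80665 = 7.1362992 m/s^2. 0.592 m/s^2 is already in m/s^2. Sum: 7.1362992 + 0.592 = 7.7282992 m/s^2. 1 Gal = 0.01 m/s^2, so 7.7282992 m/s^2 = 7.7282992 / 0.01 = 772.82992 Gal ≈ 772.8 Gal (4 s.f.).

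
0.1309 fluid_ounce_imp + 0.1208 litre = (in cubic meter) 0.0001245. Check: 1 fluid_ounce_imp = 2.8413063e-05 m^3, so 0.1309 fluid_ounce_imp = 0.1309 * 2.8413063e-05 = 3.7192699e-06 m^3. 1 litre = 0.001 m^3, so 0.1208 litre = 0.1208 * 0.001 = 0.0001208 m^3. Sum: 3.7192699e-06 + 0.0001208 = 0.00012451927 m^3. 0.00012451927 m^3 = 0.00012451927 cubic meter ≈ 0.0001245 cubic meter (4 s.f.).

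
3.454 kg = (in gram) 3454. Check: 1 gram = 0.001 kg, so 3.454 kg = 3.454 / 0.001 = 3454 gram.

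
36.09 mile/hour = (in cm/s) 1 mile/hour = 0.44704 m/s, so 36.09 mile/hour = 36.09 * 0.44704 = 16.133674 m/s. 1 cm/s = 0.01 m/s, so 16.133674 m/s = 16.133674 / 0.01 = 1613.3674 cm/s ≈ 1613 cm/s (4 s.f.). Final answer: 1613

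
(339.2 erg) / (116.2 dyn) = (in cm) 1 erg = 1e-07 J, so 339.2 erg = 339.2 * 1e-07 = 3.392e-05 J. 1 dyn = 1e-05 N, so 116.2 dyn = 116.2 * 1e-05 = 0.001162 N. Combine: 3.392e-05 J / 0.001162 N = 0.02919105 m. 1 cm = 0.01 m, so 0.02919105 m = 0.02919105 / 0.01 = 2.919105 cm ≈ 2.919 cm (4 s.f.). Final answer: 2.919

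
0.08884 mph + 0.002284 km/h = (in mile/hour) 1 mph = 0.44704 m/s, so 0.08884 mph = 0.08884 * 0.44704 = 0.039715034 m/s. 1 km/h = 0.27777778 m/s, so 0.002284 km/h = 0.002284 * 0.27777778 = 0.00063444444 m/s. Sum: 0.039715034 + 0.00063444444 = 0.040349478 m/s. 1 mile/hour = 0.44704 m/s, so 0.040349478 m/s = 0.040349478 / 0.44704 = 0.090259212 mile/hour ≈ 0.09026 mile/hour (4 s.f.). Final answer: 0.09026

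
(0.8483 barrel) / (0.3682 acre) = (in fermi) 1 barrel = 0.15898729 m^3, so 0.8483 barrel = 0.8483 * 0.15898729 = 0.13486892 m^3. 1 acre = 4046.8564 m^2, so 0.3682 acre = 0.3682 * 4046.8564 = 1490.0525 m^2. Combine: 0.13486892 m^3 / 1490.0525 m^2 = 9.0512864e-05 m. 1 fermi = 1e-15 m, so 9.0512864e-05 m = 9.0512864e-05 / 1e-15 = 9.0512864e+10 fermi ≈ 9.051e+10 fermi (4 s.f.). Final answer: 9.051e+10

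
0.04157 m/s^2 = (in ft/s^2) 0.1364. Check: 1 ft/s^2 = 0.3048 m/s^2, so 0.04157 m/s^2 = 0.04157 / 0.3048 = 0.13638451 ft/s^2 ≈ 0.1364 ft/s^2 (4 s.f.).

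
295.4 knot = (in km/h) 1 knot = 0.51444444 m/s, so 295.4 knot = 295.4 * 0.51444444 = 151.96689 m/s. 1 km/h = 0.27777778 m/s, so 151.96689 m/s = 151.96689 / 0.27777778 = 547.0808 km/h ≈ 547.1 km/h (4 s.f.). Final answer: 547.1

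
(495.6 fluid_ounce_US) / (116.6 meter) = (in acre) 3.106e-08. Check: 1 fluid_ounce_US = 2.957353e-05 m^3, so 495.6 fluid_ounce_US = 495.6 * 2.957353e-05 = 0.014656641 m^3. 116.6 meter = 116.6 m. Combine: 0.014656641 m^3 / 116.6 m = 0.00012570018 m^2. 1 acre = 4046.8564 m^2, so 0.00012570018 m^2 = 0.00012570018 / 4046.8564 = 3.1061191e-08 acre ≈ 3.106e-08 acre (4 s.f.).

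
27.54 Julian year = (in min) 1 Julian year = 31557600 s, so 27.54 Julian year = 27.54 * 31557600 = 8.690963e+08 s. 1 min = 60 s, so 8.690963e+08 s = 8.690963e+08 / 60 = 14484938 min ≈ 1.448e+07 min (4 s.f.). Final answer: 1.448e+07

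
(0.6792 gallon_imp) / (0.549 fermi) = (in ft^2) 6.054e+13. Check: 1 gallon_imp = 0.00454609 m^3, so 0.6792 gallon_imp = 0.6792 * 0.00454609 = 0.0030877043 m^3. 1 fermi = 1e-15 m, so 0.549 fermi = 0.549 * 1e-15 = 5.49e-16 m. Combine: 0.0030877043 m^3 / 5.49e-16 m = 5.6242337e+12 m^2. 1 ft^2 = 0.09290304 m^2, so 5.6242337e+12 m^2 = 5.6242337e+12 / 0.09290304 = 6.0538748e+13 ft^2 ≈ 6.054e+13 ft^2 (4 s.f.).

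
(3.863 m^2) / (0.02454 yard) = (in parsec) 5.579e-15. Check: 3.863 m^2 is already in m^2. 1 yard = 0.9144 m, so 0.02454 yard = 0.02454 * 0.9144 = 0.022439376 m. Combine: 3.863 m^2 / 0.022439376 m = 172.15274 m. 1 parsec = 3.0856776e+16 m, so 172.15274 m = 172.15274 / 3.0856776e+16 = 5.5790903e-15 parsec ≈ 5.579e-15 parsec (4 s.f.).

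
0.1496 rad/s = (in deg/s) 8.571. Check: 1 deg/s = 0.017453293 rad/s, so 0.1496 rad/s = 0.1496 / 0.017453293 = 8.5714486 deg/s ≈ 8.571 deg/s (4 s.f.).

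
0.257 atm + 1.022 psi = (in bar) 0.3309. Check: 1 atm = 101325 Pa, so 0.257 atm = 0.257 * 101325 = 26040.525 Pa. 1 psi = 6894.7573 Pa, so 1.022 psi = 1.022 * 6894.7573 = 7046.442 Pa. Sum: 26040.525 + 7046.442 = 33086.967 Pa. 1 bar = 100000 Pa, so 33086.967 Pa = 33086.967 / 100000 = 0.33086967 bar ≈ 0.3309 bar (4 s.f.).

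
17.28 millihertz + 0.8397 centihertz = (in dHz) 0.2568. Check: 1 millihertz = 0.001 Hz, so 17.28 millihertz = 17.28 * 0.001 = 0.01728 Hz. 1 centihertz = 0.01 Hz, so 0.8397 centihertz = 0.8397 * 0.01 = 0.008397 Hz. Sum: 0.01728 + 0.008397 = 0.025677 Hz. 1 dHz = 0.1 Hz, so 0.025677 Hz = 0.025677 / 0.1 = 0.25677 dHz ≈ 0.2568 dHz (4 s.f.).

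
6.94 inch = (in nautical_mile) 9.518e-05. Check: 1 inch = 0.0254 m, so 6.94 inch = 6.94 * 0.0254 = 0.176276 m. 1 nautical_mile = 1852 m, so 0.176276 m = 0.176276 / 1852 = 9.5181425e-05 nautical_mile ≈ 9.518e-05 nautical_mile (4 s.f.).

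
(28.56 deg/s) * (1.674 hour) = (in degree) 1 deg/s = 0.017453293 rad/s, so 28.56 deg/s = 28.56 * 0.017453293 = 0.49846603 rad/s. 1 hour = 3600 s, so 1.674 hour = 1.674 * 3600 = 6026.4 s. Combine: 0.49846603 rad/s * 6026.4 s = 3003.9557 rad. 1 degree = 0.017453293 rad, so 3003.9557 rad = 3003.9557 / 0.017453293 = 172113.98 degree ≈ 1.721e+05 degree (4 s.f.). Final answer: 1.721e+05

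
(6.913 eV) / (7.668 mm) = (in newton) 1.444e-16. Check: 1 eV = 1.6021766e-19 J, so 6.913 eV = 6.913 * 1.6021766e-19 = 1.1075847e-18 J. 1 mm = 0.001 m, so 7.668 mm = 7.668 * 0.001 = 0.007668 m. Combine: 1.1075847e-18 J / 0.007668 m = 1.4444245e-16 N. 1.4444245e-16 N = 1.4444245e-16 newton ≈ 1.444e-16 newton (4 s.f.).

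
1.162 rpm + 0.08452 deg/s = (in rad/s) 1 rpm = 0.10471976 rad/s, so 1.162 rpm = 1.162 * 0.10471976 = 0.12168436 rad/s. 1 deg/s = 0.017453293 rad/s, so 0.08452 deg/s = 0.08452 * 0.017453293 = 0.0014751523 rad/s. Sum: 0.12168436 + 0.0014751523 = 0.12315951 rad/s. Result: 0.12315951 rad/s ≈ 0.1232 rad/s (4 s.f.). Final answer: 0.1232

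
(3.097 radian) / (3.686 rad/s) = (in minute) 0.014. Check: 3.097 radian = 3.097 rad. 3.686 rad/s is already in rad/s. Combine: 3.097 rad / 3.686 rad/s = 0.84020619 s. 1 minute = 60 s, so 0.84020619 s = 0.84020619 / 60 = 0.014003436 minute ≈ 0.014 minute (4 s.f.).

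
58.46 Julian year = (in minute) 1 Julian year = 31557600 s, so 58.46 Julian year = 58.46 * 31557600 = 1.8448573e+09 s. 1 minute = 60 s, so 1.8448573e+09 s = 1.8448573e+09 / 60 = 30747622 minute ≈ 3.075e+07 minute (4 s.f.). Final answer: 3.075e+07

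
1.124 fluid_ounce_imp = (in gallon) 1 fluid_ounce_imp = 2.8413063e-05 m^3, so 1.124 fluid_ounce_imp = 1.124 * 2.8413063e-05 = 3.1936282e-05 m^3. 1 gallon = 0.0037854118 m^3, so 3.1936282e-05 m^3 = 3.1936282e-05 / 0.0037854118 = 0.0084366732 gallon ≈ 0.008437 gallon (4 s.f.). Final answer: 0.008437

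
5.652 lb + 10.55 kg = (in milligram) 1 lb = 0.45359237 kg, so 5.652 lb = 5.652 * 0.45359237 = 2.5637041 kg. 10.55 kg is already in kg. Sum: 2.5637041 + 10.55 = 13.113704 kg. 1 milligram = 1e-06 kg, so 13.113704 kg = 13.113704 / 1e-06 = 13113704 milligram ≈ 1.311e+07 milligram (4 s.f.). Final answer: 1.311e+07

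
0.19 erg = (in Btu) 1 erg = 1e-07 J, so 0.19 erg = 0.19 * 1e-07 = 1.9e-08 J. 1 Btu = 1055.0559 J, so 1.9e-08 J = 1.9e-08 / 1055.0559 = 1.8008525e-11 Btu ≈ 1.801e-11 Btu (4 s.f.). Final answer: 1.801e-11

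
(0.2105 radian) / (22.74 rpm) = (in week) 1.462e-07. Check: 0.2105 radian = 0.2105 rad. 1 rpm = 0.10471976 rad/s, so 22.74 rpm = 22.74 * 0.10471976 = 2.3813272 rad/s. Combine: 0.2105 rad / 2.3813272 rad/s = 0.088396083 s. 1 week = 604800 s, so 0.088396083 s = 0.088396083 / 604800 = 1.4615754e-07 week ≈ 1.462e-07 week (4 s.f.).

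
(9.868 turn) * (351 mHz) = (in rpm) 1 turn = 6.2831853 rad, so 9.868 turn = 9.868 * 6.2831853 = 62.002473 rad. 1 mHz = 0.001 Hz, so 351 mHz = 351 * 0.001 = 0.351 Hz. Combine: 62.002473 rad * 0.351 Hz = 21.762868 rad/s. 1 rpm = 0.10471976 rad/s, so 21.762868 rad/s = 21.762868 / 0.10471976 = 207.82008 rpm ≈ 207.8 rpm (4 s.f.). Final answer: 207.8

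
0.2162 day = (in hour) 1 day = 86400 s, so 0.2162 day = 0.2162 * 86400 = 18679.68 s. 1 hour = 3600 s, so 18679.68 s = 18679.68 / 3600 = 5.1888 hour ≈ 5.189 hour (4 s.f.). Final answer: 5.189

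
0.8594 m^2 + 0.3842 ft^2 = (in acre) 0.8594 m^2 is already in m^2. 1 ft^2 = 0.09290304 m^2, so 0.3842 ft^2 = 0.3842 * 0.09290304 = 0.035693348 m^2. Sum: 0.8594 + 0.035693348 = 0.89509335 m^2. 1 acre = 4046.8564 m^2, so 0.89509335 m^2 = 0.89509335 / 4046.8564 = 0.00022118238 acre ≈ 0.0002212 acre (4 s.f.). Final answer: 0.0002212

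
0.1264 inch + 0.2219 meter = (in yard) 0.2462. Check: 1 inch = 0.0254 m, so 0.1264 inch = 0.1264 * 0.0254 = 0.00321056 m. 0.2219 meter = 0.2219 m. Sum: 0.00321056 + 0.2219 = 0.22511056 m. 1 yard = 0.9144 m, so 0.22511056 m = 0.22511056 / 0.9144 = 0.2461839 yard ≈ 0.2462 yard (4 s.f.).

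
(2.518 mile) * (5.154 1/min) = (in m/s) 348.1. Check: 1 mile = 1609.344 m, so 2.518 mile = 2.518 * 1609.344 = 4052.3282 m. 1 1/min = 0.016666667 Hz, so 5.154 1/min = 5.154 * 0.016666667 = 0.0859 Hz. Combine: 4052.3282 m * 0.0859 Hz = 348.09499 m/s. Result: 348.09499 m/s ≈ 348.1 m/s (4 s.f.).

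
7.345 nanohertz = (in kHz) 1 nanohertz = 1e-09 Hz, so 7.345 nanohertz = 7.345 * 1e-09 = 7.345e-09 Hz. 1 kHz = 1000 Hz, so 7.345e-09 Hz = 7.345e-09 / 1000 = 7.345e-12 kHz. Final answer: 7.345e-12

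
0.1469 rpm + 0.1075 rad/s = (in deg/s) 1 rpm = 0.10471976 rad/s, so 0.1469 rpm = 0.1469 * 0.10471976 = 0.015383332 rad/s. 0.1075 rad/s is already in rad/s. Sum: 0.015383332 + 0.1075 = 0.12288333 rad/s. 1 deg/s = 0.017453293 rad/s, so 0.12288333 rad/s = 0.12288333 / 0.017453293 = 7.0406963 deg/s ≈ 7.041 deg/s (4 s.f.). Final answer: 7.041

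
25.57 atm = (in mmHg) 1 atm = 101325 Pa, so 25.57 atm = 25.57 * 101325 = 2590880.2 Pa. 1 mmHg = 133.32237 Pa, so 2590880.2 Pa = 2590880.2 / 133.32237 = 19433.2 mmHg ≈ 1.943e+04 mmHg (4 s.f.). Final answer: 1.943e+04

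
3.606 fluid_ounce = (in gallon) 1 fluid_ounce = 2.957353e-05 m^3, so 3.606 fluid_ounce = 3.606 * 2.957353e-05 = 0.00010664215 m^3. 1 gallon = 0.0037854118 m^3, so 0.00010664215 m^3 = 0.00010664215 / 0.0037854118 = 0.028171875 gallon ≈ 0.02817 gallon (4 s.f.). Final answer: 0.02817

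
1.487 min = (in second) 89.22. Check: 1 min = 60 s, so 1.487 min = 1.487 * 60 = 89.22 s. 89.22 s = 89.22 second.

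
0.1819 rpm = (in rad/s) 1 rpm = 0.10471976 rad/s, so 0.1819 rpm = 0.1819 * 0.10471976 = 0.019048523 rad/s. Result: 0.019048523 rad/s ≈ 0.01905 rad/s (4 s.f.). Final answer: 0.01905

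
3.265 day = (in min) 1 day = 86400 s, so 3.265 day = 3.265 * 86400 = 282096 s. 1 min = 60 s, so 282096 s = 282096 / 60 = 4701.6 min ≈ 4702 min (4 s.f.). Final answer: 4702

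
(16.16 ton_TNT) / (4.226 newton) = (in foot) 5.249e+10. Check: 1 ton_TNT = 4.184e+09 J, so 16.16 ton_TNT = 16.16 * 4.184e+09 = 6.761344e+10 J. 4.226 newton = 4.226 N. Combine: 6.761344e+10 J / 4.226 N = 1.5999394e+10 m. 1 foot = 0.3048 m, so 1.5999394e+10 m = 1.5999394e+10 / 0.3048 = 5.2491451e+10 foot ≈ 5.249e+10 foot (4 s.f.).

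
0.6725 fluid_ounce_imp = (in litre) 1 fluid_ounce_imp = 2.8413063e-05 m^3, so 0.6725 fluid_ounce_imp = 0.6725 * 2.8413063e-05 = 1.9107785e-05 m^3. 1 litre = 0.001 m^3, so 1.9107785e-05 m^3 = 1.9107785e-05 / 0.001 = 0.019107785 litre ≈ 0.01911 litre (4 s.f.). Final answer: 0.01911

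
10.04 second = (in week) 10.04 second = 10.04 s. 1 week = 604800 s, so 10.04 s = 10.04 / 604800 = 1.6600529e-05 week ≈ 1.66e-05 week (4 s.f.). Final answer: 1.66e-05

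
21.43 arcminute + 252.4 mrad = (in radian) 1 arcminute = 0.00029088821 rad, so 21.43 arcminute = 21.43 * 0.00029088821 = 0.0062337343 rad. 1 mrad = 0.001 rad, so 252.4 mrad = 252.4 * 0.001 = 0.2524 rad. Sum: 0.0062337343 + 0.2524 = 0.25863373 rad. 0.25863373 rad = 0.25863373 radian ≈ 0.2586 radian (4 s.f.). Final answer: 0.2586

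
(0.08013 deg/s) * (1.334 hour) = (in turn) 1.069. Check: 1 deg/s = 0.017453293 rad/s, so 0.08013 deg/s = 0.08013 * 0.017453293 = 0.0013985323 rad/s. 1 hour = 3600 s, so 1.334 hour = 1.334 * 3600 = 4802.4 s. Combine: 0.0013985323 rad/s * 4802.4 s = 6.7163117 rad. 1 turn = 6.2831853 rad, so 6.7163117 rad = 6.7163117 / 6.2831853 = 1.0689342 turn ≈ 1.069 turn (4 s.f.).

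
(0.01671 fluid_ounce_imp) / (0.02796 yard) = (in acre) 1 fluid_ounce_imp = 2.8413063e-05 m^3, so 0.01671 fluid_ounce_imp = 0.01671 * 2.8413063e-05 = 4.7478227e-07 m^3. 1 yard = 0.9144 m, so 0.02796 yard = 0.02796 * 0.9144 = 0.025566624 m. Combine: 4.7478227e-07 m^3 / 0.025566624 m = 1.8570394e-05 m^2. 1 acre = 4046.8564 m^2, so 1.8570394e-05 m^2 = 1.8570394e-05 / 4046.8564 = 4.5888442e-09 acre ≈ 4.589e-09 acre (4 s.f.). Final answer: 4.589e-09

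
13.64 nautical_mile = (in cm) 2.526e+06. Check: 1 nautical_mile = 1852 m, so 13.64 nautical_mile = 13.64 * 1852 = 25261.28 m. 1 cm = 0.01 m, so 25261.28 m = 25261.28 / 0.01 = 2526128 cm ≈ 2.526e+06 cm (4 s.f.).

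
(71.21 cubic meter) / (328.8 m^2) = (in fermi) 71.21 cubic meter = 71.21 m^3. 328.8 m^2 is already in m^2. Combine: 71.21 m^3 / 328.8 m^2 = 0.21657543 m. 1 fermi = 1e-15 m, so 0.21657543 m = 0.21657543 / 1e-15 = 2.1657543e+14 fermi ≈ 2.166e+14 fermi (4 s.f.). Final answer: 2.166e+14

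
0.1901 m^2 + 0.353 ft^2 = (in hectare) 2.229e-05. Check: 0.1901 m^2 is already in m^2. 1 ft^2 = 0.09290304 m^2, so 0.353 ft^2 = 0.353 * 0.09290304 = 0.032794773 m^2. Sum: 0.1901 + 0.032794773 = 0.22289477 m^2. 1 hectare = 10000 m^2, so 0.22289477 m^2 = 0.22289477 / 10000 = 2.2289477e-05 hectare ≈ 2.229e-05 hectare (4 s.f.).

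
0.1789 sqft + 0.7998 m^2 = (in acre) 0.0002017. Check: 1 sqft = 0.09290304 m^2, so 0.1789 sqft = 0.1789 * 0.09290304 = 0.016620354 m^2. 0.7998 m^2 is already in m^2. Sum: 0.016620354 + 0.7998 = 0.81642035 m^2. 1 acre = 4046.8564 m^2, so 0.81642035 m^2 = 0.81642035 / 4046.8564 = 0.00020174186 acre ≈ 0.0002017 acre (4 s.f.).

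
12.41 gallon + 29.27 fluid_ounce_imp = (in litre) 1 gallon = 0.0037854118 m^3, so 12.41 gallon = 12.41 * 0.0037854118 = 0.04697696 m^3. 1 fluid_ounce_imp = 2.8413063e-05 m^3, so 29.27 fluid_ounce_imp = 29.27 * 2.8413063e-05 = 0.00083165034 m^3. Sum: 0.04697696 + 0.00083165034 = 0.047808611 m^3. 1 litre = 0.001 m^3, so 0.047808611 m^3 = 0.047808611 / 0.001 = 47.808611 litre ≈ 47.81 litre (4 s.f.). Final answer: 47.81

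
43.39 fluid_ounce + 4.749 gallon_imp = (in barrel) 0.1439. Check: 1 fluid_ounce = 2.957353e-05 m^3, so 43.39 fluid_ounce = 43.39 * 2.957353e-05 = 0.0012831954 m^3. 1 gallon_imp = 0.00454609 m^3, so 4.749 gallon_imp = 4.749 * 0.00454609 = 0.021589381 m^3. Sum: 0.0012831954 + 0.021589381 = 0.022872577 m^3. 1 barrel = 0.15898729 m^3, so 0.022872577 m^3 = 0.022872577 / 0.15898729 = 0.14386418 barrel ≈ 0.1439 barrel (4 s.f.).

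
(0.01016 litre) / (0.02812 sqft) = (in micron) 1 litre = 0.001 m^3, so 0.01016 litre = 0.01016 * 0.001 = 1.016e-05 m^3. 1 sqft = 0.09290304 m^2, so 0.02812 sqft = 0.02812 * 0.09290304 = 0.0026124335 m^2. Combine: 1.016e-05 m^3 / 0.0026124335 m^2 = 0.0038890942 m. 1 micron = 1e-06 m, so 0.0038890942 m = 0.0038890942 / 1e-06 = 3889.0942 micron ≈ 3889 micron (4 s.f.). Final answer: 3889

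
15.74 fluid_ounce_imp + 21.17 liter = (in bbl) 0.136. Check: 1 fluid_ounce_imp = 2.8413063e-05 m^3, so 15.74 fluid_ounce_imp = 15.74 * 2.8413063e-05 = 0.0004472216 m^3. 1 liter = 0.001 m^3, so 21.17 liter = 21.17 * 0.001 = 0.02117 m^3. Sum: 0.0004472216 + 0.02117 = 0.021617222 m^3. 1 bbl = 0.15898729 m^3, so 0.021617222 m^3 = 0.021617222 / 0.15898729 = 0.13596823 bbl ≈ 0.136 bbl (4 s.f.).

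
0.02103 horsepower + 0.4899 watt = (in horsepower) 1 horsepower = 745.69987 W, so 0.02103 horsepower = 0.02103 * 745.69987 = 15.682068 W. 0.4899 watt = 0.4899 W. Sum: 15.682068 + 0.4899 = 16.171968 W. 1 horsepower = 745.69987 W, so 16.171968 W = 16.171968 / 745.69987 = 0.021686967 horsepower ≈ 0.02169 horsepower (4 s.f.). Final answer: 0.02169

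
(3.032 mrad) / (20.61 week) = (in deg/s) 1.394e-08. Check: 1 mrad = 0.001 rad, so 3.032 mrad = 3.032 * 0.001 = 0.003032 rad. 1 week = 604800 s, so 20.61 week = 20.61 * 604800 = 12464928 s. Combine: 0.003032 rad / 12464928 s = 2.4324248e-10 rad/s. 1 deg/s = 0.017453293 rad/s, so 2.4324248e-10 rad/s = 2.4324248e-10 / 0.017453293 = 1.3936768e-08 deg/s ≈ 1.394e-08 deg/s (4 s.f.).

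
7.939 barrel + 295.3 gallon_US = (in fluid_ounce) 8.048e+04. Check: 1 barrel = 0.15898729 m^3, so 7.939 barrel = 7.939 * 0.15898729 = 1.2622001 m^3. 1 gallon_US = 0.0037854118 m^3, so 295.3 gallon_US = 295.3 * 0.0037854118 = 1.1178321 m^3. Sum: 1.2622001 + 1.1178321 = 2.3800322 m^3. 1 fluid_ounce = 2.957353e-05 m^3, so 2.3800322 m^3 = 2.3800322 / 2.957353e-05 = 80478.464 fluid_ounce ≈ 8.048e+04 fluid_ounce (4 s.f.).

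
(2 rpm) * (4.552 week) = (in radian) 1 rpm = 0.10471976 rad/s, so 2 rpm = 2 * 0.10471976 = 0.20943951 rad/s. 1 week = 604800 s, so 4.552 week = 4.552 * 604800 = 2753049.6 s. Combine: 0.20943951 rad/s * 2753049.6 s = 576597.36 rad. 576597.36 rad = 576597.36 radian ≈ 5.766e+05 radian (4 s.f.). Final answer: 5.766e+05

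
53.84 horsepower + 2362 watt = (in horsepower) 1 horsepower = 745.69987 W, so 53.84 horsepower = 53.84 * 745.69987 = 40148.481 W. 2362 watt = 2362 W. Sum: 40148.481 + 2362 = 42510.481 W. 1 horsepower = 745.69987 W, so 42510.481 W = 42510.481 / 745.69987 = 57.007494 horsepower ≈ 57.01 horsepower (4 s.f.). Final answer: 57.01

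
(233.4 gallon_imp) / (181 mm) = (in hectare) 1 gallon_imp = 0.00454609 m^3, so 233.4 gallon_imp = 233.4 * 0.00454609 = 1.0610574 m^3. 1 mm = 0.001 m, so 181 mm = 181 * 0.001 = 0.181 m. Combine: 1.0610574 m^3 / 0.181 m = 5.8621956 m^2. 1 hectare = 10000 m^2, so 5.8621956 m^2 = 5.8621956 / 10000 = 0.00058621956 hectare ≈ 0.0005862 hectare (4 s.f.). Final answer: 0.0005862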